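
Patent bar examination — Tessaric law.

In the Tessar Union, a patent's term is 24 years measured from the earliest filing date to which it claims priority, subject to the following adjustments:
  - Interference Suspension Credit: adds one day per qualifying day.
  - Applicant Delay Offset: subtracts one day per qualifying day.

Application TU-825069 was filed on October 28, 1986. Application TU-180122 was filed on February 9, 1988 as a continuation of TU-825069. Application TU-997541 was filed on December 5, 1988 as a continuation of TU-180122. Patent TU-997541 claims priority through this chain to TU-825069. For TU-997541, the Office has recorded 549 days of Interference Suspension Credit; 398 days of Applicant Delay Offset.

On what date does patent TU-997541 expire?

March 28, 2011

Earliest priority filing: 28 October 1986.
Base term: 28 October 1986 + 24 years → 28 October 2010.
Interference Suspension Credit: +549 days → 29 April 2012.
Applicant Delay Offset: −398 days → 28 March 2011.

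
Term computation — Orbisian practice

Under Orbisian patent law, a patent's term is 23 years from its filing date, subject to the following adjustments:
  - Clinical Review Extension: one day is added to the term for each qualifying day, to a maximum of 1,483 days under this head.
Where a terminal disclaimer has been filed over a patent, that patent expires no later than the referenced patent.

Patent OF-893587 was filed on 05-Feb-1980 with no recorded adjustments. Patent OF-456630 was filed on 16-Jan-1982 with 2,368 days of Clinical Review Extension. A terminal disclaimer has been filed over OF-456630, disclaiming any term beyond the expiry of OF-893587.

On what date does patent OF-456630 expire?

2003-02-05

Natural term of OF-456630:
  Base: filing + 23 years → 16 January 2005.
  Clinical Review Extension: 2368 days claimed exceeds the 1483-day cap, so +1483 days → 7 February 2009.
Expiry of referenced patent OF-893587:
  Base: filing + 23 years → 5 February 2003.
Terminal disclaimer: OF-456630 expires on the earlier of 7 February 2009 and 5 February 2003.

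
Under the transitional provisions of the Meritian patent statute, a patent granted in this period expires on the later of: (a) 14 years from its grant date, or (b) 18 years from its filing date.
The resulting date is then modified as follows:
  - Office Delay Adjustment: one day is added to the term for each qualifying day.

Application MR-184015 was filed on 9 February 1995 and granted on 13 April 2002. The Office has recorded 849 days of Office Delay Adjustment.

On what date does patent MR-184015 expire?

August 10, 2018

(a) grant + 14 years → 13 April 2016.
(b) filing + 18 years → 9 February 2013.
Later of the two: 13 April 2016.
Office Delay Adjustment: +849 days → 10 August 2018.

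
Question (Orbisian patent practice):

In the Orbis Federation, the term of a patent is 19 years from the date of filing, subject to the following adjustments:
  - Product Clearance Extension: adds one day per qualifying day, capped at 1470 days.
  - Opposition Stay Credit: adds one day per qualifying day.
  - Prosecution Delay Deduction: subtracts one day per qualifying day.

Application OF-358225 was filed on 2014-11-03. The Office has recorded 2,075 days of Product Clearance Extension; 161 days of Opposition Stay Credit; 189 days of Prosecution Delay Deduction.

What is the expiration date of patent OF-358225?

2037-10-15

Base term: filing date + 19 years → 3 November 2033.
Product Clearance Extension: 2075 days claimed exceeds the 1470-day cap, so +1470 days → 12 November 2037.
Opposition Stay Credit: +161 days → 22 April 2038.
Prosecution Delay Deduction: −189 days → 15 October 2037.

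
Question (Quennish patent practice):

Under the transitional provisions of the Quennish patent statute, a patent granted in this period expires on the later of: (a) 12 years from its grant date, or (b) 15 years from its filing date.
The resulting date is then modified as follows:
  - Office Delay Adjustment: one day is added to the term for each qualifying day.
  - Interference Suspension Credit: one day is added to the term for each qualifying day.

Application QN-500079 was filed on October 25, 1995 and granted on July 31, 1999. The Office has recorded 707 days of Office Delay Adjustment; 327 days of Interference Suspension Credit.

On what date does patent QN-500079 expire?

(a) grant + 12 years → 31 July 2011.
(b) filing + 15 years → 25 October 2010.
Later of the two: 31 July 2011.
Office Delay Adjustment: +707 days → 7 July 2013.
Interference Suspension Credit: +327 days → 30 May 2014.

May 30, 2014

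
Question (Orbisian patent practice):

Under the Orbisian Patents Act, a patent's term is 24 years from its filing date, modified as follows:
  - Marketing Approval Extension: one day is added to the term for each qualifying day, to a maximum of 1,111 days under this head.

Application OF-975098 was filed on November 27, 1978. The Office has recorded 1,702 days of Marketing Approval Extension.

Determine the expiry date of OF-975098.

2005-12-12

Base term: filing date + 24 years → 27 November 2002.
Marketing Approval Extension: 1702 days claimed exceeds the 1111-day cap, so +1111 days → 12 December 2005.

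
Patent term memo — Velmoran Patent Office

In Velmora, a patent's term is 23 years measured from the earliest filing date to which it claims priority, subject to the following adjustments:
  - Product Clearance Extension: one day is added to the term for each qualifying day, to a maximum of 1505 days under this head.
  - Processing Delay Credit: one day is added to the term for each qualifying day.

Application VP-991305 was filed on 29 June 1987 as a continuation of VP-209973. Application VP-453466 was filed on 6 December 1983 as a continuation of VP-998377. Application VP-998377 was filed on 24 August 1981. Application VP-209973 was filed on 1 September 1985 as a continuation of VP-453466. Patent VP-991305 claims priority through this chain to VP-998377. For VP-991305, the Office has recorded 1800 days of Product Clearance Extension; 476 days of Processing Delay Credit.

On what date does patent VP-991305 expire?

2010-01-26

Earliest priority filing: 24 August 1981.
Base term: 24 August 1981 + 23 years → 24 August 2004.
Product Clearance Extension: 1800 days claimed exceeds the 1505-day cap, so +1505 days → 7 October 2008.
Processing Delay Credit: +476 days → 26 January 2010.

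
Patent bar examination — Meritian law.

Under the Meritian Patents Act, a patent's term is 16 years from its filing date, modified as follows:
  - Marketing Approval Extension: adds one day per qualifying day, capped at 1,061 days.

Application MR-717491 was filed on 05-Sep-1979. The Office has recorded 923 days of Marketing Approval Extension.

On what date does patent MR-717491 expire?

Base term: filing date + 16 years → 5 September 1995.
Marketing Approval Extension: 923 days (within the 1061-day cap) → +923 days → 16 March 1998.

March 16, 1998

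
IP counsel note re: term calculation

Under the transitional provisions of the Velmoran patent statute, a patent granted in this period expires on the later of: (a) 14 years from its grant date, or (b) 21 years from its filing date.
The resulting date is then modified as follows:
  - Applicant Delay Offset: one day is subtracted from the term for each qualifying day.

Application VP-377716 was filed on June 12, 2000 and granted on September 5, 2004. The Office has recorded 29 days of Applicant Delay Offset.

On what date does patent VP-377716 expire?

(a) grant + 14 years → 5 September 2018.
(b) filing + 21 years → 12 June 2021.
Later of the two: 12 June 2021.
Applicant Delay Offset: −29 days → 14 May 2021.

2021-05-14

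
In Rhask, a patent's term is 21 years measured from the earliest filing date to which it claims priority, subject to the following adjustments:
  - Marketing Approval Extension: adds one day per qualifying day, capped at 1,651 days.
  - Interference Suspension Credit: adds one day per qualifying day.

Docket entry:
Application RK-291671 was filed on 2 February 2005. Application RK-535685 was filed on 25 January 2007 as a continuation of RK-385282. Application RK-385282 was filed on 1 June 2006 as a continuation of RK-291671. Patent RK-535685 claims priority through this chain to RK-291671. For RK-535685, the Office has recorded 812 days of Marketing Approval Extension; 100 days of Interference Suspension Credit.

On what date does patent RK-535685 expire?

August 2, 2028

Earliest priority filing: 2 February 2005.
Base term: 2 February 2005 + 21 years → 2 February 2026.
Marketing Approval Extension: 812 days (within the 1651-day cap) → +812 days → 24 April 2028.
Interference Suspension Credit: +100 days → 2 August 2028.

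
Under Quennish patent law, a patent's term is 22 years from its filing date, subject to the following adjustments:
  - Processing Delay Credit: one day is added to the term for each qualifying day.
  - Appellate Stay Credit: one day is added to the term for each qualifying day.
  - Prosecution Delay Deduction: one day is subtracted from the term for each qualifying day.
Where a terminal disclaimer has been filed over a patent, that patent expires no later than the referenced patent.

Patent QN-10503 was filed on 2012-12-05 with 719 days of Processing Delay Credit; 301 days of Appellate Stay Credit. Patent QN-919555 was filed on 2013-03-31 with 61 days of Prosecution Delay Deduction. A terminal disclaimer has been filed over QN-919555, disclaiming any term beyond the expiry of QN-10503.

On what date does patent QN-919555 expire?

Natural term of QN-919555:
  Base: filing + 22 years → 31 March 2035.
  Prosecution Delay Deduction: −61 days → 29 January 2035.
Expiry of referenced patent QN-10503:
  Base: filing + 22 years → 5 December 2034.
  Processing Delay Credit: +719 days → 23 November 2036.
  Appellate Stay Credit: +301 days → 20 September 2037.
Terminal disclaimer: QN-919555 expires on the earlier of 29 January 2035 and 20 September 2037.

2035-01-29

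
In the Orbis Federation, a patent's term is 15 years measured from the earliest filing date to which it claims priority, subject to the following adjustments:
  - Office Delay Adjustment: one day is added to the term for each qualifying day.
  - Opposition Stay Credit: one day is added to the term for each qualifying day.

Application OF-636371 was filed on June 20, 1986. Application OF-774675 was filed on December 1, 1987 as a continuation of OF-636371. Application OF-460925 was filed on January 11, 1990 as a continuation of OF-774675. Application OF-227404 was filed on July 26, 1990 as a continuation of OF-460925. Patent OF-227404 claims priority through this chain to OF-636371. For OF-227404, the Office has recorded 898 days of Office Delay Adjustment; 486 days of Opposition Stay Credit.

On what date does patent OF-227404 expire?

2005-04-04

Earliest priority filing: 20 June 1986.
Base term: 20 June 1986 + 15 years → 20 June 2001.
Office Delay Adjustment: +898 days → 5 December 2003.
Opposition Stay Credit: +486 days → 4 April 2005.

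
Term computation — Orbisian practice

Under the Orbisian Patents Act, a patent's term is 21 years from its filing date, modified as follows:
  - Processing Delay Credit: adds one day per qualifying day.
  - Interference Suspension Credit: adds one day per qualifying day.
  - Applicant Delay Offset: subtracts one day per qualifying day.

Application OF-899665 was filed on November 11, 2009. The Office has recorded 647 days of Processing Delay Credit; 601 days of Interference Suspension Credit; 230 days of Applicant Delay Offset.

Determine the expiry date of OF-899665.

Base term: filing date + 21 years → 11 November 2030.
Processing Delay Credit: +647 days → 19 August 2032.
Interference Suspension Credit: +601 days → 12 April 2034.
Applicant Delay Offset: −230 days → 25 August 2033.

August 25, 2033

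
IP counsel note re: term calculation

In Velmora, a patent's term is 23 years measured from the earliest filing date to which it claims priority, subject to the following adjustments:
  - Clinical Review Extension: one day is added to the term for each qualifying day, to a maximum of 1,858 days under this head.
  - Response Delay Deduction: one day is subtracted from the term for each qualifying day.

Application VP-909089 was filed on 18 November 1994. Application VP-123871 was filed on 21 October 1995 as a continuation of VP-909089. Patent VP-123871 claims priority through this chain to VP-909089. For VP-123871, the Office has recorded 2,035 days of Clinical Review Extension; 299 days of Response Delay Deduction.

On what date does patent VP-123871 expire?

February 24, 2022

Earliest priority filing: 18 November 1994.
Base term: 18 November 1994 + 23 years → 18 November 2017.
Clinical Review Extension: 2035 days claimed exceeds the 1858-day cap, so +1858 days → 20 December 2022.
Response Delay Deduction: −299 days → 24 February 2022.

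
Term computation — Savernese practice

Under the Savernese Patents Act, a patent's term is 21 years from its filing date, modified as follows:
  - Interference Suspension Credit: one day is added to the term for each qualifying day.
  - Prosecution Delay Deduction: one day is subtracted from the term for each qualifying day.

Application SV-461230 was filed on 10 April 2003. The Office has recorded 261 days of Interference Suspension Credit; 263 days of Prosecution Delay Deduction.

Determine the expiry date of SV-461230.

2024-04-08

Base term: filing date + 21 years → 10 April 2024.
Interference Suspension Credit: +261 days → 27 December 2024.
Prosecution Delay Deduction: −263 days → 8 April 2024.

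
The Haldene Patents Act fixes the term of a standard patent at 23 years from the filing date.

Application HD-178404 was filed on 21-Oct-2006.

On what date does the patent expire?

2029-10-21

Filing date + 23 years → 21 October 2029.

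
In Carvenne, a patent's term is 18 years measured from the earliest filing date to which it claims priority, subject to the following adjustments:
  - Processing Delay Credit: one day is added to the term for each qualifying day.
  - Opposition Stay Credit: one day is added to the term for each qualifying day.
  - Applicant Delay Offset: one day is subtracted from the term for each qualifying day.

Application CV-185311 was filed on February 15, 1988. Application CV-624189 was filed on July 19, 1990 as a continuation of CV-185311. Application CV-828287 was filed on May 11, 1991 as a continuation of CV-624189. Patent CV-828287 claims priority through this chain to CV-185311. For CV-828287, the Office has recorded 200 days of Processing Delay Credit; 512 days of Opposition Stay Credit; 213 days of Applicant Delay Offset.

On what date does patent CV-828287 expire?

June 29, 2007

Earliest priority filing: 15 February 1988.
Base term: 15 February 1988 + 18 years → 15 February 2006.
Processing Delay Credit: +200 days → 3 September 2006.
Opposition Stay Credit: +512 days → 28 January 2008.
Applicant Delay Offset: −213 days → 29 June 2007.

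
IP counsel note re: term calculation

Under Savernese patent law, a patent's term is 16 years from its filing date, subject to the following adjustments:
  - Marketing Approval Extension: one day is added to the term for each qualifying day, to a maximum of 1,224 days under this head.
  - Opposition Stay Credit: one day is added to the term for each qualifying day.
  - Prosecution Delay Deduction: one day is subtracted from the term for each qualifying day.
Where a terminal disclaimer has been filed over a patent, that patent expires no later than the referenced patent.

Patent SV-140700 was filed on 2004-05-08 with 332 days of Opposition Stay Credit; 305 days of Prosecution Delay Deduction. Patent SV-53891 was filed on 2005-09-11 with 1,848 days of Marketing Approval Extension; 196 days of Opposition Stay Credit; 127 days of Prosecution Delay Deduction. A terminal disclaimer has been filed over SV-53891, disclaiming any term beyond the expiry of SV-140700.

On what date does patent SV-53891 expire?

Natural term of SV-53891:
  Base: filing + 16 years → 11 September 2021.
  Marketing Approval Extension: 1848 days claimed exceeds the 1224-day cap, so +1224 days → 17 January 2025.
  Opposition Stay Credit: +196 days → 1 August 2025.
  Prosecution Delay Deduction: −127 days → 27 March 2025.
Expiry of referenced patent SV-140700:
  Base: filing + 16 years → 8 May 2020.
  Opposition Stay Credit: +332 days → 5 April 2021.
  Prosecution Delay Deduction: −305 days → 4 June 2020.
Terminal disclaimer: SV-53891 expires on the earlier of 27 March 2025 and 4 June 2020.

June 4, 2020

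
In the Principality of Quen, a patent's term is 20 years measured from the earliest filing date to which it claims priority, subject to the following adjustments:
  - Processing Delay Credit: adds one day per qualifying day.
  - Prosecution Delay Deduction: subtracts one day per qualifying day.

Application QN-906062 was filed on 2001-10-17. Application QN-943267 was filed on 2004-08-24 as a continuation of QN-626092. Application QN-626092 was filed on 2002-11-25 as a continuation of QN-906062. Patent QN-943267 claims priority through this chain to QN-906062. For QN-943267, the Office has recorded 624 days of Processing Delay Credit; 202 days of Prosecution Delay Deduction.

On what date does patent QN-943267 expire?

2022-12-13

Earliest priority filing: 17 October 2001.
Base term: 17 October 2001 + 20 years → 17 October 2021.
Processing Delay Credit: +624 days → 3 July 2023.
Prosecution Delay Deduction: −202 days → 13 December 2022.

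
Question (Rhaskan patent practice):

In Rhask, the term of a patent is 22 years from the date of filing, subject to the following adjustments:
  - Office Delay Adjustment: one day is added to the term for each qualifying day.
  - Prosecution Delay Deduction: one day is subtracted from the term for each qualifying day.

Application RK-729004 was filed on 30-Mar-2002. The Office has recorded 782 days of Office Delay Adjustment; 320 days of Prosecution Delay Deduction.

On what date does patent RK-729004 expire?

Base term: filing date + 22 years → 30 March 2024.
Office Delay Adjustment: +782 days → 21 May 2026.
Prosecution Delay Deduction: −320 days → 5 July 2025.

July 5, 2025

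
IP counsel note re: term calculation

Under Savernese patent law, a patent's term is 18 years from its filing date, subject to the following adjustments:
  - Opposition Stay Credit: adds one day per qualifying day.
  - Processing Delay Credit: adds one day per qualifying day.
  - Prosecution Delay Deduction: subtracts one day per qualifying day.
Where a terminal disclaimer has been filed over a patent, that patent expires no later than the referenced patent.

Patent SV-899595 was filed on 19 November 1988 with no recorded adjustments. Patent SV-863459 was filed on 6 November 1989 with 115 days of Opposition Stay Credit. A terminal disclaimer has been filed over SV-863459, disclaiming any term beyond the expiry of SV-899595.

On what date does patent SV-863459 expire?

2006-11-19

Natural term of SV-863459:
  Base: filing + 18 years → 6 November 2007.
  Opposition Stay Credit: +115 days → 29 February 2008.
Expiry of referenced patent SV-899595:
  Base: filing + 18 years → 19 November 2006.
Terminal disclaimer: SV-863459 expires on the earlier of 29 February 2008 and 19 November 2006.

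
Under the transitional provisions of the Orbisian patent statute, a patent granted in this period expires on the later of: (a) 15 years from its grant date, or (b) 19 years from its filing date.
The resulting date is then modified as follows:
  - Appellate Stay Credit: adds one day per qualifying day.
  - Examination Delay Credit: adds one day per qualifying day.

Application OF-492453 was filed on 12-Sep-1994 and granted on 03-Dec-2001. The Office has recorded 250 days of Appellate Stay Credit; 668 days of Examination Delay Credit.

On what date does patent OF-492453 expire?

June 9, 2019

(a) grant + 15 years → 3 December 2016.
(b) filing + 19 years → 12 September 2013.
Later of the two: 3 December 2016.
Appellate Stay Credit: +250 days → 10 August 2017.
Examination Delay Credit: +668 days → 9 June 2019.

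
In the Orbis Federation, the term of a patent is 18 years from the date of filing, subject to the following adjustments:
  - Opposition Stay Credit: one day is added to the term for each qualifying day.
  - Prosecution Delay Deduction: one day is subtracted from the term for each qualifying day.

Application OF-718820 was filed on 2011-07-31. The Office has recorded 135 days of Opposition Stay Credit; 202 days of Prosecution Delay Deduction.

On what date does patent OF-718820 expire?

Base term: filing date + 18 years → 31 July 2029.
Opposition Stay Credit: +135 days → 13 December 2029.
Prosecution Delay Deduction: −202 days → 25 May 2029.

2029-05-25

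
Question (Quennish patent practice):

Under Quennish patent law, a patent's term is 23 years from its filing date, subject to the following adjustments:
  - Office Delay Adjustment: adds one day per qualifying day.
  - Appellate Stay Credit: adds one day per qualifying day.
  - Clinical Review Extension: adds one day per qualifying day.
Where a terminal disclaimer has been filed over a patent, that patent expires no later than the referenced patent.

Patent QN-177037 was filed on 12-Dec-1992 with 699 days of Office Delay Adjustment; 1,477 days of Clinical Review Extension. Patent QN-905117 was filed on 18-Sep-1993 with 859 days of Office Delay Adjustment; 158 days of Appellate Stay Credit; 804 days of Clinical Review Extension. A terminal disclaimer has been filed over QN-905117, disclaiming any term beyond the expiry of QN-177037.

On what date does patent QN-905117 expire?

Natural term of QN-905117:
  Base: filing + 23 years → 18 September 2016.
  Office Delay Adjustment: +859 days → 25 January 2019.
  Appellate Stay Credit: +158 days → 2 July 2019.
  Clinical Review Extension: +804 days → 13 September 2021.
Expiry of referenced patent QN-177037:
  Base: filing + 23 years → 12 December 2015.
  Office Delay Adjustment: +699 days → 10 November 2017.
  Clinical Review Extension: +1477 days → 26 November 2021.
Terminal disclaimer: QN-905117 expires on the earlier of 13 September 2021 and 26 November 2021.

September 13, 2021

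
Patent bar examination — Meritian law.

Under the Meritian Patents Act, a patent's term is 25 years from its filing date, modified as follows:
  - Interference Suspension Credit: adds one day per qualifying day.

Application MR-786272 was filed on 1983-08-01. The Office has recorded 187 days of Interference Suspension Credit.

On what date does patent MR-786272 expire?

Base term: filing date + 25 years → 1 August 2008.
Interference Suspension Credit: +187 days → 4 February 2009.

2009-02-04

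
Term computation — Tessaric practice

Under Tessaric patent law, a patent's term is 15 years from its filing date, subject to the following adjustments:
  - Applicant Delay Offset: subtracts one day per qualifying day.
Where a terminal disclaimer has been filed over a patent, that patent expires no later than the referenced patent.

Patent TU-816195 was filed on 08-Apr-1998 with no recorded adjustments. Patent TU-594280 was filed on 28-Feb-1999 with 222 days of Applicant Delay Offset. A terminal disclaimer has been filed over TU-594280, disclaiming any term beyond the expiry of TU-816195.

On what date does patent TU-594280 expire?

April 8, 2013

Natural term of TU-594280:
  Base: filing + 15 years → 28 February 2014.
  Applicant Delay Offset: −222 days → 21 July 2013.
Expiry of referenced patent TU-816195:
  Base: filing + 15 years → 8 April 2013.
Terminal disclaimer: TU-594280 expires on the earlier of 21 July 2013 and 8 April 2013.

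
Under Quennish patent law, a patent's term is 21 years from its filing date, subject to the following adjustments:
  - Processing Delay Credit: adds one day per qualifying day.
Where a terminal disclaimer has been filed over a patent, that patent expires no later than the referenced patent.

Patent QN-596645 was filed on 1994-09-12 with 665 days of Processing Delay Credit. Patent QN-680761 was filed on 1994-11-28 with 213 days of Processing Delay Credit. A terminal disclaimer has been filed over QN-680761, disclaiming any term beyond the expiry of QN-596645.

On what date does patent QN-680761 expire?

June 28, 2016

Natural term of QN-680761:
  Base: filing + 21 years → 28 November 2015.
  Processing Delay Credit: +213 days → 28 June 2016.
Expiry of referenced patent QN-596645:
  Base: filing + 21 years → 12 September 2015.
  Processing Delay Credit: +665 days → 8 July 2017.
Terminal disclaimer: QN-680761 expires on the earlier of 28 June 2016 and 8 July 2017.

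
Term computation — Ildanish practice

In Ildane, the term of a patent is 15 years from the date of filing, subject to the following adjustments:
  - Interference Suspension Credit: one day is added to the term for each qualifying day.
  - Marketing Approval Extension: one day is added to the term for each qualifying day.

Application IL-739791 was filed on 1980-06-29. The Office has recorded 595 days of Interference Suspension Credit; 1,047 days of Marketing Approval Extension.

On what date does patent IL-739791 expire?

December 27, 1999

Base term: filing date + 15 years → 29 June 1995.
Interference Suspension Credit: +595 days → 13 February 1997.
Marketing Approval Extension: +1047 days → 27 December 1999.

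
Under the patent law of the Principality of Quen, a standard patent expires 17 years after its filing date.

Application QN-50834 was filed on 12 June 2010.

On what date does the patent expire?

Filing date + 17 years → 12 June 2027.

June 12, 2027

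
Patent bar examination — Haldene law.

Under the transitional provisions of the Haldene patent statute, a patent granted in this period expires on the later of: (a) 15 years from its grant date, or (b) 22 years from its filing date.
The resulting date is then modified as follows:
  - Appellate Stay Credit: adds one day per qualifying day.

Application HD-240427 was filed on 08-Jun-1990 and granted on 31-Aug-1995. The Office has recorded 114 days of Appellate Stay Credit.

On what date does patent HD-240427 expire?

2012-09-30

(a) grant + 15 years → 31 August 2010.
(b) filing + 22 years → 8 June 2012.
Later of the two: 8 June 2012.
Appellate Stay Credit: +114 days → 30 September 2012.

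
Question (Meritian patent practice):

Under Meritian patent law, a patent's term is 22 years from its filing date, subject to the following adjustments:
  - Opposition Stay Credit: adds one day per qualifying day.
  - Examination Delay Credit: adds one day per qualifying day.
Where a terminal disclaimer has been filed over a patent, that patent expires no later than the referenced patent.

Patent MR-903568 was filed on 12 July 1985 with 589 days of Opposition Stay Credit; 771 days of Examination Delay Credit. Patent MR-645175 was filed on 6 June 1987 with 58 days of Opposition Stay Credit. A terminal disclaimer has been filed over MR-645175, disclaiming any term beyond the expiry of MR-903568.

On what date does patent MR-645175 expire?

Natural term of MR-645175:
  Base: filing + 22 years → 6 June 2009.
  Opposition Stay Credit: +58 days → 3 August 2009.
Expiry of referenced patent MR-903568:
  Base: filing + 22 years → 12 July 2007.
  Opposition Stay Credit: +589 days → 20 February 2009.
  Examination Delay Credit: +771 days → 2 April 2011.
Terminal disclaimer: MR-645175 expires on the earlier of 3 August 2009 and 2 April 2011.

August 3, 2009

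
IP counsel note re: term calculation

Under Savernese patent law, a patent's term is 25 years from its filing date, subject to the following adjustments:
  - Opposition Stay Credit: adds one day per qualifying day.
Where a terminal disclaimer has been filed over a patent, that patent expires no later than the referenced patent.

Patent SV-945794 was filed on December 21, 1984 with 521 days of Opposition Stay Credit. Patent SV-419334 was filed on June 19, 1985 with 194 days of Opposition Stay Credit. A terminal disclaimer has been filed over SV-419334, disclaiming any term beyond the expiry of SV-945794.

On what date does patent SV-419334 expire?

2010-12-30

Natural term of SV-419334:
  Base: filing + 25 years → 19 June 2010.
  Opposition Stay Credit: +194 days → 30 December 2010.
Expiry of referenced patent SV-945794:
  Base: filing + 25 years → 21 December 2009.
  Opposition Stay Credit: +521 days → 26 May 2011.
Terminal disclaimer: SV-419334 expires on the earlier of 30 December 2010 and 26 May 2011.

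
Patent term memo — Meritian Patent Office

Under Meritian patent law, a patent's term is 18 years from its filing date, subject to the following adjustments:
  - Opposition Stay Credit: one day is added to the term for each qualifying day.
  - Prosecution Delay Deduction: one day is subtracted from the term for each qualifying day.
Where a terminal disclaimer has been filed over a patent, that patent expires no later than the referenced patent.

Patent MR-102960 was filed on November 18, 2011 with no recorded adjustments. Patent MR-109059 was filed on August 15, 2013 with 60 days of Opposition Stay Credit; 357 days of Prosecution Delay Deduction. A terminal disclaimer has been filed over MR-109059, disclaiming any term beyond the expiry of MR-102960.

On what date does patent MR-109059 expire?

Natural term of MR-109059:
  Base: filing + 18 years → 15 August 2031.
  Opposition Stay Credit: +60 days → 14 October 2031.
  Prosecution Delay Deduction: −357 days → 22 October 2030.
Expiry of referenced patent MR-102960:
  Base: filing + 18 years → 18 November 2029.
Terminal disclaimer: MR-109059 expires on the earlier of 22 October 2030 and 18 November 2029.

November 18, 2029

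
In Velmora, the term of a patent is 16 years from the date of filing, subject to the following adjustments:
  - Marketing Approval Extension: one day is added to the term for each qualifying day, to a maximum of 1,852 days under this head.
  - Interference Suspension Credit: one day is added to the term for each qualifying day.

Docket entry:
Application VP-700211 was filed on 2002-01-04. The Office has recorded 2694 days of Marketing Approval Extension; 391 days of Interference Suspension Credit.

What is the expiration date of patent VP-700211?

2024-02-25

Base term: filing date + 16 years → 4 January 2018.
Marketing Approval Extension: 2694 days claimed exceeds the 1852-day cap, so +1852 days → 30 January 2023.
Interference Suspension Credit: +391 days → 25 February 2024.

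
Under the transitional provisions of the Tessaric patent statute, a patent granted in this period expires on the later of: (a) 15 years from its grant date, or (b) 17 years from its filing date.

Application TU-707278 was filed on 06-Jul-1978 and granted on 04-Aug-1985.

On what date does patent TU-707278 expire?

2000-08-04

(a) grant + 15 years → 4 August 2000.
(b) filing + 17 years → 6 July 1995.
Later of the two: 4 August 2000.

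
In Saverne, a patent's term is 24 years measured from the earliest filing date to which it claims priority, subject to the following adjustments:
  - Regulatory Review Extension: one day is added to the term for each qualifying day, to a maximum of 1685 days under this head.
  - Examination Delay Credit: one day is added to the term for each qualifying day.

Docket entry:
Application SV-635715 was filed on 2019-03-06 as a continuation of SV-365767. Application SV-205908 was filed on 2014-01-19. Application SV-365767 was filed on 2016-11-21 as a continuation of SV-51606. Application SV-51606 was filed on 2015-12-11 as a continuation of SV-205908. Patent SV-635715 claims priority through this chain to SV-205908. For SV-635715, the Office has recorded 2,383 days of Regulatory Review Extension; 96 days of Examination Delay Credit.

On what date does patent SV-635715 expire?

Earliest priority filing: 19 January 2014.
Base term: 19 January 2014 + 24 years → 19 January 2038.
Regulatory Review Extension: 2383 days claimed exceeds the 1685-day cap, so +1685 days → 31 August 2042.
Examination Delay Credit: +96 days → 5 December 2042.

2042-12-05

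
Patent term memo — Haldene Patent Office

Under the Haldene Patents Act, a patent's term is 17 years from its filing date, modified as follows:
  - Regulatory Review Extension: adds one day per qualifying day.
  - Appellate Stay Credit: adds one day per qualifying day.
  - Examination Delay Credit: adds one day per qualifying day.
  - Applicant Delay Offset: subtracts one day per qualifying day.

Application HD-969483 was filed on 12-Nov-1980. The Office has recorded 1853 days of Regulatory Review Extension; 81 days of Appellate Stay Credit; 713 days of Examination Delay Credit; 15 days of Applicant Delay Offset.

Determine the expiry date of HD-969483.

2005-01-26

Base term: filing date + 17 years → 12 November 1997.
Regulatory Review Extension: +1853 days → 9 December 2002.
Appellate Stay Credit: +81 days → 28 February 2003.
Examination Delay Credit: +713 days → 10 February 2005.
Applicant Delay Offset: −15 days → 26 January 2005.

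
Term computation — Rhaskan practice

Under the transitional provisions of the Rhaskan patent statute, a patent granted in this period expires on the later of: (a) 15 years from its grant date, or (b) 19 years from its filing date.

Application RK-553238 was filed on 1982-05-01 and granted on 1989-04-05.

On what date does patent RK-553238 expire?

April 5, 2004

(a) grant + 15 years → 5 April 2004.
(b) filing + 19 years → 1 May 2001.
Later of the two: 5 April 2004.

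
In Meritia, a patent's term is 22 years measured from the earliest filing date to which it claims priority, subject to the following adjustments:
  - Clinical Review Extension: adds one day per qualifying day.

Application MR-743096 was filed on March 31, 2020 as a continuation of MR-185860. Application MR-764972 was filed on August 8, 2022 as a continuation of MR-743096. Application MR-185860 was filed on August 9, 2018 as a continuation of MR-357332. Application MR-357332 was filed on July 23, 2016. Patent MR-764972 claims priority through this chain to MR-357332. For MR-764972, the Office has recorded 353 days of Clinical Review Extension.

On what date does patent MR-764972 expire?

Earliest priority filing: 23 July 2016.
Base term: 23 July 2016 + 22 years → 23 July 2038.
Clinical Review Extension: +353 days → 11 July 2039.

2039-07-11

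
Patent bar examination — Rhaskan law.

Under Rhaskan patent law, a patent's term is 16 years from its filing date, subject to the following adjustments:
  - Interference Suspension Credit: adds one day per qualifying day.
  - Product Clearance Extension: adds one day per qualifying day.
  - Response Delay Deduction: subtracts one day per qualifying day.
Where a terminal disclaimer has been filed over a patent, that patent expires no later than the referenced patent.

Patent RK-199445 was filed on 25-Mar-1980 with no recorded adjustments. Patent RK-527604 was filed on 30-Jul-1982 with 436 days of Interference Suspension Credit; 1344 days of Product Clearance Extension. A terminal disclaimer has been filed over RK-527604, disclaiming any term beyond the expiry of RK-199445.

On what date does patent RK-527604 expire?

Natural term of RK-527604:
  Base: filing + 16 years → 30 July 1998.
  Interference Suspension Credit: +436 days → 9 October 1999.
  Product Clearance Extension: +1344 days → 14 June 2003.
Expiry of referenced patent RK-199445:
  Base: filing + 16 years → 25 March 1996.
Terminal disclaimer: RK-527604 expires on the earlier of 14 June 2003 and 25 March 1996.

March 25, 1996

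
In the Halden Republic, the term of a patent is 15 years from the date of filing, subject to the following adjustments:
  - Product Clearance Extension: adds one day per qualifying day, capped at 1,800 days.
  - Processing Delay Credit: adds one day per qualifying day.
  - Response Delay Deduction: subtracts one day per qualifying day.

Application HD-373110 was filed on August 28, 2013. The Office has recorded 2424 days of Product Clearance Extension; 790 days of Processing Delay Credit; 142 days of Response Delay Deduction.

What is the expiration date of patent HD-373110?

Base term: filing date + 15 years → 28 August 2028.
Product Clearance Extension: 2424 days claimed exceeds the 1800-day cap, so +1800 days → 2 August 2033.
Processing Delay Credit: +790 days → 1 October 2035.
Response Delay Deduction: −142 days → 12 May 2035.

May 12, 2035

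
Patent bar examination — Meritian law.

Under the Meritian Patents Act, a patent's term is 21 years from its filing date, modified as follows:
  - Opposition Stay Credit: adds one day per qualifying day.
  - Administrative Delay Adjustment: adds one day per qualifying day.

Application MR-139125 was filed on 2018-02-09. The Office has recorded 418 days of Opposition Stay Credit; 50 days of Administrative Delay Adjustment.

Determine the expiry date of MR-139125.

Base term: filing date + 21 years → 9 February 2039.
Opposition Stay Credit: +418 days → 2 April 2040.
Administrative Delay Adjustment: +50 days → 22 May 2040.

2040-05-22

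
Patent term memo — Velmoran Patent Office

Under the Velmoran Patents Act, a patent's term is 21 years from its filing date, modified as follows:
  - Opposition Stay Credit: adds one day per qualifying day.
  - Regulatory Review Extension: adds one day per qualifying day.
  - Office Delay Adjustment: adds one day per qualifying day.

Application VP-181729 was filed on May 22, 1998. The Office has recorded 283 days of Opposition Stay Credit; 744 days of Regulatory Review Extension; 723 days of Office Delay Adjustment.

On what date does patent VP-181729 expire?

Base term: filing date + 21 years → 22 May 2019.
Opposition Stay Credit: +283 days → 29 February 2020.
Regulatory Review Extension: +744 days → 14 March 2022.
Office Delay Adjustment: +723 days → 6 March 2024.

March 6, 2024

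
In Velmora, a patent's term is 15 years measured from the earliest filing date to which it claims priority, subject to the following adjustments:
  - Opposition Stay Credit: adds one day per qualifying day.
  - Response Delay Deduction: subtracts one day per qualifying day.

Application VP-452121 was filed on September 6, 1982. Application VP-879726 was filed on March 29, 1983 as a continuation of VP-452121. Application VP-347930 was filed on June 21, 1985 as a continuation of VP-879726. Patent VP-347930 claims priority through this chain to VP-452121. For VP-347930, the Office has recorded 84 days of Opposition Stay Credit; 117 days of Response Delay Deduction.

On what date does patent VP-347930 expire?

1997-08-04

Earliest priority filing: 6 September 1982.
Base term: 6 September 1982 + 15 years → 6 September 1997.
Opposition Stay Credit: +84 days → 29 November 1997.
Response Delay Deduction: −117 days → 4 August 1997.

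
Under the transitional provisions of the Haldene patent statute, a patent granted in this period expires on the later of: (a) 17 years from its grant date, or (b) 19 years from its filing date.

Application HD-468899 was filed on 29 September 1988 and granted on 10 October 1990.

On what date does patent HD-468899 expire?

(a) grant + 17 years → 10 October 2007.
(b) filing + 19 years → 29 September 2007.
Later of the two: 10 October 2007.

2007-10-10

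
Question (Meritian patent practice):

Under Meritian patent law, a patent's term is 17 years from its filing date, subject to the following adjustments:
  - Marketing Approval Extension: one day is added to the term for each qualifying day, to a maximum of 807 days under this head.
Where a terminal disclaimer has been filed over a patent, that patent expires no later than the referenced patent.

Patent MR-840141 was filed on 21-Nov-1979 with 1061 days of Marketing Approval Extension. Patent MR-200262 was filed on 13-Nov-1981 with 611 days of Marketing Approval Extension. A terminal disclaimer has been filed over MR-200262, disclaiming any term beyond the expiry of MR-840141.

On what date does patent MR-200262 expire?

Natural term of MR-200262:
  Base: filing + 17 years → 13 November 1998.
  Marketing Approval Extension: 611 days (within the 807-day cap) → +611 days → 16 July 2000.
Expiry of referenced patent MR-840141:
  Base: filing + 17 years → 21 November 1996.
  Marketing Approval Extension: 1061 days claimed exceeds the 807-day cap, so +807 days → 6 February 1999.
Terminal disclaimer: MR-200262 expires on the earlier of 16 July 2000 and 6 February 1999.

1999-02-06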